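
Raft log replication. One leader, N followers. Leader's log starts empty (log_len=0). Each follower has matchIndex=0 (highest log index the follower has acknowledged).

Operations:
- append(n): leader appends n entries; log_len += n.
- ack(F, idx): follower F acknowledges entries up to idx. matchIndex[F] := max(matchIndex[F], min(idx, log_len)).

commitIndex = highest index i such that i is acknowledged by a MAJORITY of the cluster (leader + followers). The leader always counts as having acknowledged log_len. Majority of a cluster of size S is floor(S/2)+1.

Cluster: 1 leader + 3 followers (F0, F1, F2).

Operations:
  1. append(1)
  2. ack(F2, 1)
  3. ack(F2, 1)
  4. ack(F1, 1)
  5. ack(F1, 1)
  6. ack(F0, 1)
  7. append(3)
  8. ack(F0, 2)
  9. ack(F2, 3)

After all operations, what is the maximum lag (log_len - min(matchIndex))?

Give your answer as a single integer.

Op 1: append 1 -> log_len=1
Op 2: F2 acks idx 1 -> match: F0=0 F1=0 F2=1; commitIndex=0
Op 3: F2 acks idx 1 -> match: F0=0 F1=0 F2=1; commitIndex=0
Op 4: F1 acks idx 1 -> match: F0=0 F1=1 F2=1; commitIndex=1
Op 5: F1 acks idx 1 -> match: F0=0 F1=1 F2=1; commitIndex=1
Op 6: F0 acks idx 1 -> match: F0=1 F1=1 F2=1; commitIndex=1
Op 7: append 3 -> log_len=4
Op 8: F0 acks idx 2 -> match: F0=2 F1=1 F2=1; commitIndex=1
Op 9: F2 acks idx 3 -> match: F0=2 F1=1 F2=3; commitIndex=2

Answer: 3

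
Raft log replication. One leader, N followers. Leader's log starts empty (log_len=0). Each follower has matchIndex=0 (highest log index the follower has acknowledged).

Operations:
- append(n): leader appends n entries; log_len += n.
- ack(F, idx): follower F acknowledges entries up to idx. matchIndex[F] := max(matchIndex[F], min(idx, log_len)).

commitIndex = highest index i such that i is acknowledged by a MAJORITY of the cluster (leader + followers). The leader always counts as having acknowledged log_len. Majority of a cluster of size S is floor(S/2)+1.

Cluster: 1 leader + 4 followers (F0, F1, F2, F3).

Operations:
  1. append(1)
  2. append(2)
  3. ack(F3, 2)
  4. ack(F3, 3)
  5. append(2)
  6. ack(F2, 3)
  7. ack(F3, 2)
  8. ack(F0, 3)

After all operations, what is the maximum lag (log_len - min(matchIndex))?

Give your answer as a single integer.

Op 1: append 1 -> log_len=1
Op 2: append 2 -> log_len=3
Op 3: F3 acks idx 2 -> match: F0=0 F1=0 F2=0 F3=2; commitIndex=0
Op 4: F3 acks idx 3 -> match: F0=0 F1=0 F2=0 F3=3; commitIndex=0
Op 5: append 2 -> log_len=5
Op 6: F2 acks idx 3 -> match: F0=0 F1=0 F2=3 F3=3; commitIndex=3
Op 7: F3 acks idx 2 -> match: F0=0 F1=0 F2=3 F3=3; commitIndex=3
Op 8: F0 acks idx 3 -> match: F0=3 F1=0 F2=3 F3=3; commitIndex=3

Answer: 5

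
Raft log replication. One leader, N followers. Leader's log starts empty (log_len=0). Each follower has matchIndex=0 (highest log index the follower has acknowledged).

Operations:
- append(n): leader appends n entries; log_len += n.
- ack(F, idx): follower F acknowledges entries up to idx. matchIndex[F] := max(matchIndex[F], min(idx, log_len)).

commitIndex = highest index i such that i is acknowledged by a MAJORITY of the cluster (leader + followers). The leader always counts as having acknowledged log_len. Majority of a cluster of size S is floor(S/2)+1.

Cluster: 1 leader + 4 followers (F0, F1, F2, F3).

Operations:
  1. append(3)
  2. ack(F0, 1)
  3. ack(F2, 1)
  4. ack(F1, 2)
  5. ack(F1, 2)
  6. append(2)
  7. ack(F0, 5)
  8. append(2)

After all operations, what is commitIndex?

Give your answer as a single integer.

Answer: 2

Derivation:
Op 1: append 3 -> log_len=3
Op 2: F0 acks idx 1 -> match: F0=1 F1=0 F2=0 F3=0; commitIndex=0
Op 3: F2 acks idx 1 -> match: F0=1 F1=0 F2=1 F3=0; commitIndex=1
Op 4: F1 acks idx 2 -> match: F0=1 F1=2 F2=1 F3=0; commitIndex=1
Op 5: F1 acks idx 2 -> match: F0=1 F1=2 F2=1 F3=0; commitIndex=1
Op 6: append 2 -> log_len=5
Op 7: F0 acks idx 5 -> match: F0=5 F1=2 F2=1 F3=0; commitIndex=2
Op 8: append 2 -> log_len=7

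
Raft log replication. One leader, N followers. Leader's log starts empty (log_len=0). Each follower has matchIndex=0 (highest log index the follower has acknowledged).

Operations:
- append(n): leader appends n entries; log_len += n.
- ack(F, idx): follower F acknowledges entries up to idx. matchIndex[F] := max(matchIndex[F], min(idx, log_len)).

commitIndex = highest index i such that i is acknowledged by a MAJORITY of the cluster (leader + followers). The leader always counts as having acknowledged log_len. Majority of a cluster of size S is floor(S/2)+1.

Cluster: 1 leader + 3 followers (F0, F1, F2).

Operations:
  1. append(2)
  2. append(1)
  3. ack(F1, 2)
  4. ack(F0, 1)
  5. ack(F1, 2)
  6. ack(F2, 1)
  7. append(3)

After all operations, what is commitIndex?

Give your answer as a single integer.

Op 1: append 2 -> log_len=2
Op 2: append 1 -> log_len=3
Op 3: F1 acks idx 2 -> match: F0=0 F1=2 F2=0; commitIndex=0
Op 4: F0 acks idx 1 -> match: F0=1 F1=2 F2=0; commitIndex=1
Op 5: F1 acks idx 2 -> match: F0=1 F1=2 F2=0; commitIndex=1
Op 6: F2 acks idx 1 -> match: F0=1 F1=2 F2=1; commitIndex=1
Op 7: append 3 -> log_len=6

Answer: 1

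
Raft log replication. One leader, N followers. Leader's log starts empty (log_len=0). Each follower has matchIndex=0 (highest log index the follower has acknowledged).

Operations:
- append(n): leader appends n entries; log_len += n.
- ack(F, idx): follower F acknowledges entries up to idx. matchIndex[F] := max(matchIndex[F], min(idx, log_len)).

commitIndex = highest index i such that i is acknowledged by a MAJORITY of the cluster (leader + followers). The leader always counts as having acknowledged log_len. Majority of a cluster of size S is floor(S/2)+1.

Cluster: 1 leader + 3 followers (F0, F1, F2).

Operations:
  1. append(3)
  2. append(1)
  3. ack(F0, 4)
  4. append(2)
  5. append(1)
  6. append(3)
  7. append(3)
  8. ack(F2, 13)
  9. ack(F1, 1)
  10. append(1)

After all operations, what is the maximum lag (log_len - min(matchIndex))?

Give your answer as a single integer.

Answer: 13

Derivation:
Op 1: append 3 -> log_len=3
Op 2: append 1 -> log_len=4
Op 3: F0 acks idx 4 -> match: F0=4 F1=0 F2=0; commitIndex=0
Op 4: append 2 -> log_len=6
Op 5: append 1 -> log_len=7
Op 6: append 3 -> log_len=10
Op 7: append 3 -> log_len=13
Op 8: F2 acks idx 13 -> match: F0=4 F1=0 F2=13; commitIndex=4
Op 9: F1 acks idx 1 -> match: F0=4 F1=1 F2=13; commitIndex=4
Op 10: append 1 -> log_len=14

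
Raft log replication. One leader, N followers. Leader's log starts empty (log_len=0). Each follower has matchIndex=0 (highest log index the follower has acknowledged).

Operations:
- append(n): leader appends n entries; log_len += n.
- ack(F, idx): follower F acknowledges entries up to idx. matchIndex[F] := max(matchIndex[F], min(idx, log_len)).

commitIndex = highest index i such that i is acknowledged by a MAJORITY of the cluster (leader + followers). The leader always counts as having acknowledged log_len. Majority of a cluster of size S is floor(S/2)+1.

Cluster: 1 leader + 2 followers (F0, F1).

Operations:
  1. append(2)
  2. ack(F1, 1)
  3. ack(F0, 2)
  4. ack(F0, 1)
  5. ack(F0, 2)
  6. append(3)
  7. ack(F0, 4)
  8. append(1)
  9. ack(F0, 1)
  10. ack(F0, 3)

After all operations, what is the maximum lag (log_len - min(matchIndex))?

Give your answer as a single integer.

Op 1: append 2 -> log_len=2
Op 2: F1 acks idx 1 -> match: F0=0 F1=1; commitIndex=1
Op 3: F0 acks idx 2 -> match: F0=2 F1=1; commitIndex=2
Op 4: F0 acks idx 1 -> match: F0=2 F1=1; commitIndex=2
Op 5: F0 acks idx 2 -> match: F0=2 F1=1; commitIndex=2
Op 6: append 3 -> log_len=5
Op 7: F0 acks idx 4 -> match: F0=4 F1=1; commitIndex=4
Op 8: append 1 -> log_len=6
Op 9: F0 acks idx 1 -> match: F0=4 F1=1; commitIndex=4
Op 10: F0 acks idx 3 -> match: F0=4 F1=1; commitIndex=4

Answer: 5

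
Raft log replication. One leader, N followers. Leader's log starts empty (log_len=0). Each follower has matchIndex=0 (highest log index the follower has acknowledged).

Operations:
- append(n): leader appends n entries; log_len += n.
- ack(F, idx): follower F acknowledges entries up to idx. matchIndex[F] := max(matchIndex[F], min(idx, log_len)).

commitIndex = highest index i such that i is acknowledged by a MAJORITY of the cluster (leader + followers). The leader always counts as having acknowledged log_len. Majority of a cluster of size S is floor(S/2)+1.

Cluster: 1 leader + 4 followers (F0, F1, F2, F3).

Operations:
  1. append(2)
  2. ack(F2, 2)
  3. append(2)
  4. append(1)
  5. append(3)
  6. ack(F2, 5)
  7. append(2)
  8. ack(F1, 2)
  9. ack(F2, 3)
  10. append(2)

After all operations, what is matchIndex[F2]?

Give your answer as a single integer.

Answer: 5

Derivation:
Op 1: append 2 -> log_len=2
Op 2: F2 acks idx 2 -> match: F0=0 F1=0 F2=2 F3=0; commitIndex=0
Op 3: append 2 -> log_len=4
Op 4: append 1 -> log_len=5
Op 5: append 3 -> log_len=8
Op 6: F2 acks idx 5 -> match: F0=0 F1=0 F2=5 F3=0; commitIndex=0
Op 7: append 2 -> log_len=10
Op 8: F1 acks idx 2 -> match: F0=0 F1=2 F2=5 F3=0; commitIndex=2
Op 9: F2 acks idx 3 -> match: F0=0 F1=2 F2=5 F3=0; commitIndex=2
Op 10: append 2 -> log_len=12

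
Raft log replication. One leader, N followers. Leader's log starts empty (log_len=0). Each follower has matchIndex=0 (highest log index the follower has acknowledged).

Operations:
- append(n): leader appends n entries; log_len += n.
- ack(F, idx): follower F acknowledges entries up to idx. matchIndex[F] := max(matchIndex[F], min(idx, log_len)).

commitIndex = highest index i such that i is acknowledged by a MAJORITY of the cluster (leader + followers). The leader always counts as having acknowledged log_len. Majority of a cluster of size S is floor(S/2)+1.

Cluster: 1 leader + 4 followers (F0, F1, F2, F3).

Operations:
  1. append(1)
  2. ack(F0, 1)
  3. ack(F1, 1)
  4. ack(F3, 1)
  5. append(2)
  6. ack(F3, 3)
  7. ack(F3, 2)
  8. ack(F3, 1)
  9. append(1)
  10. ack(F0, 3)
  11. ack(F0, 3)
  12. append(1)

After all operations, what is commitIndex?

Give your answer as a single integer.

Answer: 3

Derivation:
Op 1: append 1 -> log_len=1
Op 2: F0 acks idx 1 -> match: F0=1 F1=0 F2=0 F3=0; commitIndex=0
Op 3: F1 acks idx 1 -> match: F0=1 F1=1 F2=0 F3=0; commitIndex=1
Op 4: F3 acks idx 1 -> match: F0=1 F1=1 F2=0 F3=1; commitIndex=1
Op 5: append 2 -> log_len=3
Op 6: F3 acks idx 3 -> match: F0=1 F1=1 F2=0 F3=3; commitIndex=1
Op 7: F3 acks idx 2 -> match: F0=1 F1=1 F2=0 F3=3; commitIndex=1
Op 8: F3 acks idx 1 -> match: F0=1 F1=1 F2=0 F3=3; commitIndex=1
Op 9: append 1 -> log_len=4
Op 10: F0 acks idx 3 -> match: F0=3 F1=1 F2=0 F3=3; commitIndex=3
Op 11: F0 acks idx 3 -> match: F0=3 F1=1 F2=0 F3=3; commitIndex=3
Op 12: append 1 -> log_len=5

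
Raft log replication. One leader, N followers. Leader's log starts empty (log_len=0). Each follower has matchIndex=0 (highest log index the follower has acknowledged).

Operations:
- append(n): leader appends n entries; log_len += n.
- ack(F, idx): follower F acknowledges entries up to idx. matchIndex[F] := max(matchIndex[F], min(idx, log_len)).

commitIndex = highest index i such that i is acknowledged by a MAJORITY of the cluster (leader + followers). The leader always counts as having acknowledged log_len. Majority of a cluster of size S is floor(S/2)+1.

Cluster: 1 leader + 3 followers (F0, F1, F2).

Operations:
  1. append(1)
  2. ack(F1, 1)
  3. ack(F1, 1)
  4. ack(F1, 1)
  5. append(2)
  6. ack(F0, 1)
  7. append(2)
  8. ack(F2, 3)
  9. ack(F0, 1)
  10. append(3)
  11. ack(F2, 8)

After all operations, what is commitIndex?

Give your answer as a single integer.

Op 1: append 1 -> log_len=1
Op 2: F1 acks idx 1 -> match: F0=0 F1=1 F2=0; commitIndex=0
Op 3: F1 acks idx 1 -> match: F0=0 F1=1 F2=0; commitIndex=0
Op 4: F1 acks idx 1 -> match: F0=0 F1=1 F2=0; commitIndex=0
Op 5: append 2 -> log_len=3
Op 6: F0 acks idx 1 -> match: F0=1 F1=1 F2=0; commitIndex=1
Op 7: append 2 -> log_len=5
Op 8: F2 acks idx 3 -> match: F0=1 F1=1 F2=3; commitIndex=1
Op 9: F0 acks idx 1 -> match: F0=1 F1=1 F2=3; commitIndex=1
Op 10: append 3 -> log_len=8
Op 11: F2 acks idx 8 -> match: F0=1 F1=1 F2=8; commitIndex=1

Answer: 1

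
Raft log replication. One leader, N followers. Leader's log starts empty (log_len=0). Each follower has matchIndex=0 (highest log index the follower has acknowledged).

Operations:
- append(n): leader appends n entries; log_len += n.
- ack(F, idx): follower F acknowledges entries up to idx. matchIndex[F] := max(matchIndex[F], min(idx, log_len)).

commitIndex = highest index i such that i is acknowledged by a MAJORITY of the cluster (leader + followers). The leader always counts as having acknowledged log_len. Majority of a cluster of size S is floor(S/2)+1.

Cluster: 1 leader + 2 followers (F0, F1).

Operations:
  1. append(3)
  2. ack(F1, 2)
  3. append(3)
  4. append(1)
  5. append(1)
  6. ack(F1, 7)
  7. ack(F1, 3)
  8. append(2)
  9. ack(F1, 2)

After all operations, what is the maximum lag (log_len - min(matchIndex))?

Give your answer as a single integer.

Answer: 10

Derivation:
Op 1: append 3 -> log_len=3
Op 2: F1 acks idx 2 -> match: F0=0 F1=2; commitIndex=2
Op 3: append 3 -> log_len=6
Op 4: append 1 -> log_len=7
Op 5: append 1 -> log_len=8
Op 6: F1 acks idx 7 -> match: F0=0 F1=7; commitIndex=7
Op 7: F1 acks idx 3 -> match: F0=0 F1=7; commitIndex=7
Op 8: append 2 -> log_len=10
Op 9: F1 acks idx 2 -> match: F0=0 F1=7; commitIndex=7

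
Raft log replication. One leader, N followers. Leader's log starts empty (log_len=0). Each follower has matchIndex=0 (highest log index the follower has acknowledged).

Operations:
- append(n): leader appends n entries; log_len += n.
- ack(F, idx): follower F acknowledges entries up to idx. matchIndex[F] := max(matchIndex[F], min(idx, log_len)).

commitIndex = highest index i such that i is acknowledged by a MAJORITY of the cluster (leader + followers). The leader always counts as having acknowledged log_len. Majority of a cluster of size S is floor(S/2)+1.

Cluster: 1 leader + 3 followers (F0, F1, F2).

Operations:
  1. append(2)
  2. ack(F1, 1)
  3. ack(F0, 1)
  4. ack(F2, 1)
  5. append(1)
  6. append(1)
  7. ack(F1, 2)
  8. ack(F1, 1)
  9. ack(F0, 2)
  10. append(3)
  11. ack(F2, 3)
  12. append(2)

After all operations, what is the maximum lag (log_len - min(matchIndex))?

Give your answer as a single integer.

Op 1: append 2 -> log_len=2
Op 2: F1 acks idx 1 -> match: F0=0 F1=1 F2=0; commitIndex=0
Op 3: F0 acks idx 1 -> match: F0=1 F1=1 F2=0; commitIndex=1
Op 4: F2 acks idx 1 -> match: F0=1 F1=1 F2=1; commitIndex=1
Op 5: append 1 -> log_len=3
Op 6: append 1 -> log_len=4
Op 7: F1 acks idx 2 -> match: F0=1 F1=2 F2=1; commitIndex=1
Op 8: F1 acks idx 1 -> match: F0=1 F1=2 F2=1; commitIndex=1
Op 9: F0 acks idx 2 -> match: F0=2 F1=2 F2=1; commitIndex=2
Op 10: append 3 -> log_len=7
Op 11: F2 acks idx 3 -> match: F0=2 F1=2 F2=3; commitIndex=2
Op 12: append 2 -> log_len=9

Answer: 7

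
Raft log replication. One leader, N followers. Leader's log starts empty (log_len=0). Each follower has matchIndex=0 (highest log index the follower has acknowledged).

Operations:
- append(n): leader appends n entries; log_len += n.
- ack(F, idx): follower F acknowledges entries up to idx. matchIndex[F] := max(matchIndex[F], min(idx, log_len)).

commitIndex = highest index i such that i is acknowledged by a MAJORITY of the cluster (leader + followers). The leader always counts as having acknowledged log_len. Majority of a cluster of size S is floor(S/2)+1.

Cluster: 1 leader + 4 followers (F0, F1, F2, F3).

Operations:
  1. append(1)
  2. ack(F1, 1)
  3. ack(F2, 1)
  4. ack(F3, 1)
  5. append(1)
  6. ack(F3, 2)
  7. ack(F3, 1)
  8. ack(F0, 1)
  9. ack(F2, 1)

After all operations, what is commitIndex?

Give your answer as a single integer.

Answer: 1

Derivation:
Op 1: append 1 -> log_len=1
Op 2: F1 acks idx 1 -> match: F0=0 F1=1 F2=0 F3=0; commitIndex=0
Op 3: F2 acks idx 1 -> match: F0=0 F1=1 F2=1 F3=0; commitIndex=1
Op 4: F3 acks idx 1 -> match: F0=0 F1=1 F2=1 F3=1; commitIndex=1
Op 5: append 1 -> log_len=2
Op 6: F3 acks idx 2 -> match: F0=0 F1=1 F2=1 F3=2; commitIndex=1
Op 7: F3 acks idx 1 -> match: F0=0 F1=1 F2=1 F3=2; commitIndex=1
Op 8: F0 acks idx 1 -> match: F0=1 F1=1 F2=1 F3=2; commitIndex=1
Op 9: F2 acks idx 1 -> match: F0=1 F1=1 F2=1 F3=2; commitIndex=1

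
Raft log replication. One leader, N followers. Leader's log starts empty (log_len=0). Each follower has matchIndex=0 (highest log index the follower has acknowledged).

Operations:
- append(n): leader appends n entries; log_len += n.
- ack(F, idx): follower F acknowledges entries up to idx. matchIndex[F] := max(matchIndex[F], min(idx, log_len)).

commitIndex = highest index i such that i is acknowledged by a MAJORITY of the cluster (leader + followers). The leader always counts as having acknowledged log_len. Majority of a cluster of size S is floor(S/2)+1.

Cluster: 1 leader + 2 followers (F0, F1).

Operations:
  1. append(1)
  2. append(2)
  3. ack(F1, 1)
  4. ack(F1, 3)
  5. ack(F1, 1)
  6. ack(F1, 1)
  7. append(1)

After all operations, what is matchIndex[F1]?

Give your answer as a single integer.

Answer: 3

Derivation:
Op 1: append 1 -> log_len=1
Op 2: append 2 -> log_len=3
Op 3: F1 acks idx 1 -> match: F0=0 F1=1; commitIndex=1
Op 4: F1 acks idx 3 -> match: F0=0 F1=3; commitIndex=3
Op 5: F1 acks idx 1 -> match: F0=0 F1=3; commitIndex=3
Op 6: F1 acks idx 1 -> match: F0=0 F1=3; commitIndex=3
Op 7: append 1 -> log_len=4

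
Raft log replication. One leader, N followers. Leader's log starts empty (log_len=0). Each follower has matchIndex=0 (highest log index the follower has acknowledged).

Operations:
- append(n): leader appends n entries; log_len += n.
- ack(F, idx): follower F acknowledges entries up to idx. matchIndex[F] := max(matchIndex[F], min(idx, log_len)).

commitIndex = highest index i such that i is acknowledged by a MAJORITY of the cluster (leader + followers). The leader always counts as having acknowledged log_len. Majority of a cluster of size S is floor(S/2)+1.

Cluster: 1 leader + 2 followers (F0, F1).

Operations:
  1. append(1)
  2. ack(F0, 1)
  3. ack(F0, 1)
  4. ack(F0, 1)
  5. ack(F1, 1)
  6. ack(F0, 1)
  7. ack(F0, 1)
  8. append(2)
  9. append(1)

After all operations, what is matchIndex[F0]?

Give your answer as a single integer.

Op 1: append 1 -> log_len=1
Op 2: F0 acks idx 1 -> match: F0=1 F1=0; commitIndex=1
Op 3: F0 acks idx 1 -> match: F0=1 F1=0; commitIndex=1
Op 4: F0 acks idx 1 -> match: F0=1 F1=0; commitIndex=1
Op 5: F1 acks idx 1 -> match: F0=1 F1=1; commitIndex=1
Op 6: F0 acks idx 1 -> match: F0=1 F1=1; commitIndex=1
Op 7: F0 acks idx 1 -> match: F0=1 F1=1; commitIndex=1
Op 8: append 2 -> log_len=3
Op 9: append 1 -> log_len=4

Answer: 1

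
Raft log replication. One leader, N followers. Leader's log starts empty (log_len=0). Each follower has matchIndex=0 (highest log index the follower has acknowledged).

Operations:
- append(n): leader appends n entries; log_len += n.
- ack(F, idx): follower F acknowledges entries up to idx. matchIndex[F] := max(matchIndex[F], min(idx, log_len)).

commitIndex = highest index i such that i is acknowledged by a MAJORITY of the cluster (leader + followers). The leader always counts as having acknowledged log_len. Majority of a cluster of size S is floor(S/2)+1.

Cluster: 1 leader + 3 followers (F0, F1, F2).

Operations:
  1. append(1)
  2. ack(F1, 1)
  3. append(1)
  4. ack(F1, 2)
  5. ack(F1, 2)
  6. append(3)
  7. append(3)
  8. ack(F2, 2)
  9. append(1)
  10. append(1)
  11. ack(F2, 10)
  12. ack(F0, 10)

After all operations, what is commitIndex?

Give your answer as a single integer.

Answer: 10

Derivation:
Op 1: append 1 -> log_len=1
Op 2: F1 acks idx 1 -> match: F0=0 F1=1 F2=0; commitIndex=0
Op 3: append 1 -> log_len=2
Op 4: F1 acks idx 2 -> match: F0=0 F1=2 F2=0; commitIndex=0
Op 5: F1 acks idx 2 -> match: F0=0 F1=2 F2=0; commitIndex=0
Op 6: append 3 -> log_len=5
Op 7: append 3 -> log_len=8
Op 8: F2 acks idx 2 -> match: F0=0 F1=2 F2=2; commitIndex=2
Op 9: append 1 -> log_len=9
Op 10: append 1 -> log_len=10
Op 11: F2 acks idx 10 -> match: F0=0 F1=2 F2=10; commitIndex=2
Op 12: F0 acks idx 10 -> match: F0=10 F1=2 F2=10; commitIndex=10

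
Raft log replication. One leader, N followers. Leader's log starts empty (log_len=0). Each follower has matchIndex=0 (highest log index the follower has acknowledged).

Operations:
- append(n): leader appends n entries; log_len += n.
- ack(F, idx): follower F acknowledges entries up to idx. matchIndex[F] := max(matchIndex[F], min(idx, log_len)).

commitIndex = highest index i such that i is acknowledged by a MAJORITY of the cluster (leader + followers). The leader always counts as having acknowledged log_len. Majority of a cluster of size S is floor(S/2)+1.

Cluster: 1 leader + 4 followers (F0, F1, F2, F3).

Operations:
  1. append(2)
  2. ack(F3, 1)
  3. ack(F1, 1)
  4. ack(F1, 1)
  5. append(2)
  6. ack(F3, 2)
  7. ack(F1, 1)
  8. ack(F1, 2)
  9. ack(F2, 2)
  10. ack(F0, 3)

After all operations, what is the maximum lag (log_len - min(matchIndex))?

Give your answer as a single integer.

Op 1: append 2 -> log_len=2
Op 2: F3 acks idx 1 -> match: F0=0 F1=0 F2=0 F3=1; commitIndex=0
Op 3: F1 acks idx 1 -> match: F0=0 F1=1 F2=0 F3=1; commitIndex=1
Op 4: F1 acks idx 1 -> match: F0=0 F1=1 F2=0 F3=1; commitIndex=1
Op 5: append 2 -> log_len=4
Op 6: F3 acks idx 2 -> match: F0=0 F1=1 F2=0 F3=2; commitIndex=1
Op 7: F1 acks idx 1 -> match: F0=0 F1=1 F2=0 F3=2; commitIndex=1
Op 8: F1 acks idx 2 -> match: F0=0 F1=2 F2=0 F3=2; commitIndex=2
Op 9: F2 acks idx 2 -> match: F0=0 F1=2 F2=2 F3=2; commitIndex=2
Op 10: F0 acks idx 3 -> match: F0=3 F1=2 F2=2 F3=2; commitIndex=2

Answer: 2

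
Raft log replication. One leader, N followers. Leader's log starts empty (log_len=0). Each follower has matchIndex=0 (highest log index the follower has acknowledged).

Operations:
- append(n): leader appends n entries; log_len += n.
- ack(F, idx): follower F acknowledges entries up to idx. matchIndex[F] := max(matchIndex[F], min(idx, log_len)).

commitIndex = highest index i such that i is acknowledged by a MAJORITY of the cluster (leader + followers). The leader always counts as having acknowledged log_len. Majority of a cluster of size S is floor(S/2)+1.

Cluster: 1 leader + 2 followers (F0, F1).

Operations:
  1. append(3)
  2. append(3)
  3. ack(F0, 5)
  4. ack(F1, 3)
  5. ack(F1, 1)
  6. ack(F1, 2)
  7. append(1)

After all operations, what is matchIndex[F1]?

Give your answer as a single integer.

Op 1: append 3 -> log_len=3
Op 2: append 3 -> log_len=6
Op 3: F0 acks idx 5 -> match: F0=5 F1=0; commitIndex=5
Op 4: F1 acks idx 3 -> match: F0=5 F1=3; commitIndex=5
Op 5: F1 acks idx 1 -> match: F0=5 F1=3; commitIndex=5
Op 6: F1 acks idx 2 -> match: F0=5 F1=3; commitIndex=5
Op 7: append 1 -> log_len=7

Answer: 3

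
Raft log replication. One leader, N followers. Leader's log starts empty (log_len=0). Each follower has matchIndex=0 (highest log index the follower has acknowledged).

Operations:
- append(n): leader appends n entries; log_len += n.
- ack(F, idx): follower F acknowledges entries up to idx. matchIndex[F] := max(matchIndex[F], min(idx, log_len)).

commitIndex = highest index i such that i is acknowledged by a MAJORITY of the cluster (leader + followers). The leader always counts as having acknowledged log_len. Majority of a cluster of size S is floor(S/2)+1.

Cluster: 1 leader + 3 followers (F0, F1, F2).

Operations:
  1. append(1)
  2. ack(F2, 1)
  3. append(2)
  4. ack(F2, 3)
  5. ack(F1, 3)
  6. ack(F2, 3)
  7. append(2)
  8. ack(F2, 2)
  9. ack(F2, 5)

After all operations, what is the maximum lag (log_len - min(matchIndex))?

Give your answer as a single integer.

Op 1: append 1 -> log_len=1
Op 2: F2 acks idx 1 -> match: F0=0 F1=0 F2=1; commitIndex=0
Op 3: append 2 -> log_len=3
Op 4: F2 acks idx 3 -> match: F0=0 F1=0 F2=3; commitIndex=0
Op 5: F1 acks idx 3 -> match: F0=0 F1=3 F2=3; commitIndex=3
Op 6: F2 acks idx 3 -> match: F0=0 F1=3 F2=3; commitIndex=3
Op 7: append 2 -> log_len=5
Op 8: F2 acks idx 2 -> match: F0=0 F1=3 F2=3; commitIndex=3
Op 9: F2 acks idx 5 -> match: F0=0 F1=3 F2=5; commitIndex=3

Answer: 5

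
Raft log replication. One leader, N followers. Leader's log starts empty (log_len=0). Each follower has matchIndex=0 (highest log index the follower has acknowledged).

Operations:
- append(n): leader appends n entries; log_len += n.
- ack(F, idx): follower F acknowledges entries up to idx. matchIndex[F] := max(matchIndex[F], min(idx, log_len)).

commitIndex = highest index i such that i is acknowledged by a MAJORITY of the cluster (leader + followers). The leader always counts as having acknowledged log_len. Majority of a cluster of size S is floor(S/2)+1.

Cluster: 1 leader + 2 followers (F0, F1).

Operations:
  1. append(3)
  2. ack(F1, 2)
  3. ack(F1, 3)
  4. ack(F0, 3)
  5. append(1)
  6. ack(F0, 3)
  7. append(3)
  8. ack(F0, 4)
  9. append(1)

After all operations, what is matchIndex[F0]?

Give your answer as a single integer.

Answer: 4

Derivation:
Op 1: append 3 -> log_len=3
Op 2: F1 acks idx 2 -> match: F0=0 F1=2; commitIndex=2
Op 3: F1 acks idx 3 -> match: F0=0 F1=3; commitIndex=3
Op 4: F0 acks idx 3 -> match: F0=3 F1=3; commitIndex=3
Op 5: append 1 -> log_len=4
Op 6: F0 acks idx 3 -> match: F0=3 F1=3; commitIndex=3
Op 7: append 3 -> log_len=7
Op 8: F0 acks idx 4 -> match: F0=4 F1=3; commitIndex=4
Op 9: append 1 -> log_len=8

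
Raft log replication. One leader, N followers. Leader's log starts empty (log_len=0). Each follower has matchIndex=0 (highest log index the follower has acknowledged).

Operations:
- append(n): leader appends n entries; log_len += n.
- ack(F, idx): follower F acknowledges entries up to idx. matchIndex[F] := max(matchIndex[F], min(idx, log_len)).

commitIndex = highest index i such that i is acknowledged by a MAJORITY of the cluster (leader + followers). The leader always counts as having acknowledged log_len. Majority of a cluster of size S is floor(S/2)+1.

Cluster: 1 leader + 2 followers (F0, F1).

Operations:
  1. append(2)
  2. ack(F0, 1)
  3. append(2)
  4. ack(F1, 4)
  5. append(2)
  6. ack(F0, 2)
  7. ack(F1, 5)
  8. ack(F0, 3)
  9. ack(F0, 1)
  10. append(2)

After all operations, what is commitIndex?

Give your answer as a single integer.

Answer: 5

Derivation:
Op 1: append 2 -> log_len=2
Op 2: F0 acks idx 1 -> match: F0=1 F1=0; commitIndex=1
Op 3: append 2 -> log_len=4
Op 4: F1 acks idx 4 -> match: F0=1 F1=4; commitIndex=4
Op 5: append 2 -> log_len=6
Op 6: F0 acks idx 2 -> match: F0=2 F1=4; commitIndex=4
Op 7: F1 acks idx 5 -> match: F0=2 F1=5; commitIndex=5
Op 8: F0 acks idx 3 -> match: F0=3 F1=5; commitIndex=5
Op 9: F0 acks idx 1 -> match: F0=3 F1=5; commitIndex=5
Op 10: append 2 -> log_len=8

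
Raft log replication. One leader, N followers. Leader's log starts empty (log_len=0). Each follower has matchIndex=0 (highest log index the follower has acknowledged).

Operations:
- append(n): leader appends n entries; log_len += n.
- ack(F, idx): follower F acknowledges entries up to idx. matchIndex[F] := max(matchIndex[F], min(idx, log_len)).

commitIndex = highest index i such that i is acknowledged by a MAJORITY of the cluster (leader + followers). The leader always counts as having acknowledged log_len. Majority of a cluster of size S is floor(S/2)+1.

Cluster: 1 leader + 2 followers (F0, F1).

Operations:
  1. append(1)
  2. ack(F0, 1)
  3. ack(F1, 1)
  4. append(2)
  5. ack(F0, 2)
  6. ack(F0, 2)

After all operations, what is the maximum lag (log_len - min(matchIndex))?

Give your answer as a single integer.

Answer: 2

Derivation:
Op 1: append 1 -> log_len=1
Op 2: F0 acks idx 1 -> match: F0=1 F1=0; commitIndex=1
Op 3: F1 acks idx 1 -> match: F0=1 F1=1; commitIndex=1
Op 4: append 2 -> log_len=3
Op 5: F0 acks idx 2 -> match: F0=2 F1=1; commitIndex=2
Op 6: F0 acks idx 2 -> match: F0=2 F1=1; commitIndex=2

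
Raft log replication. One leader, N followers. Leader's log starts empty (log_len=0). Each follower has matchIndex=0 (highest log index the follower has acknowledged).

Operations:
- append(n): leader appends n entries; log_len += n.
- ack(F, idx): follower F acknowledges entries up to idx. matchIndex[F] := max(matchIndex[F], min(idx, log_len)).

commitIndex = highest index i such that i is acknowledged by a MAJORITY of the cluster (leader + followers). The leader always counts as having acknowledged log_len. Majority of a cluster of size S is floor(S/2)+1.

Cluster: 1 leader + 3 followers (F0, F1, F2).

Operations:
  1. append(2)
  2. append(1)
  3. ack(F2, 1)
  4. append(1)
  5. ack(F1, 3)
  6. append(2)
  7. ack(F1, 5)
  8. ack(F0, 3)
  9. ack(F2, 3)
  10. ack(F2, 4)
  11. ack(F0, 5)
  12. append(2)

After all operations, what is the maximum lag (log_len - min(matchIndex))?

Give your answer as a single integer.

Op 1: append 2 -> log_len=2
Op 2: append 1 -> log_len=3
Op 3: F2 acks idx 1 -> match: F0=0 F1=0 F2=1; commitIndex=0
Op 4: append 1 -> log_len=4
Op 5: F1 acks idx 3 -> match: F0=0 F1=3 F2=1; commitIndex=1
Op 6: append 2 -> log_len=6
Op 7: F1 acks idx 5 -> match: F0=0 F1=5 F2=1; commitIndex=1
Op 8: F0 acks idx 3 -> match: F0=3 F1=5 F2=1; commitIndex=3
Op 9: F2 acks idx 3 -> match: F0=3 F1=5 F2=3; commitIndex=3
Op 10: F2 acks idx 4 -> match: F0=3 F1=5 F2=4; commitIndex=4
Op 11: F0 acks idx 5 -> match: F0=5 F1=5 F2=4; commitIndex=5
Op 12: append 2 -> log_len=8

Answer: 4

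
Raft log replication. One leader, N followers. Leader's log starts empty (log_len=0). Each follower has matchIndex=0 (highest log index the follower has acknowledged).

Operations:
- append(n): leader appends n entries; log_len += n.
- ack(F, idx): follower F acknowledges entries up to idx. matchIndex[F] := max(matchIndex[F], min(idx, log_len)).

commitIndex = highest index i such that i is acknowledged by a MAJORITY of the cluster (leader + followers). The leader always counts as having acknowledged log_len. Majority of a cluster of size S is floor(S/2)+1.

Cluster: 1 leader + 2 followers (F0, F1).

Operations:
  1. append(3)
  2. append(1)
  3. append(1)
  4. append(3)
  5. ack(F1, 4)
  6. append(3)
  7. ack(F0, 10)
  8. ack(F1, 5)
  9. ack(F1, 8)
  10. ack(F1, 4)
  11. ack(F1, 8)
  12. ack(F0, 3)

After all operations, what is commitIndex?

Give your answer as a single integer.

Op 1: append 3 -> log_len=3
Op 2: append 1 -> log_len=4
Op 3: append 1 -> log_len=5
Op 4: append 3 -> log_len=8
Op 5: F1 acks idx 4 -> match: F0=0 F1=4; commitIndex=4
Op 6: append 3 -> log_len=11
Op 7: F0 acks idx 10 -> match: F0=10 F1=4; commitIndex=10
Op 8: F1 acks idx 5 -> match: F0=10 F1=5; commitIndex=10
Op 9: F1 acks idx 8 -> match: F0=10 F1=8; commitIndex=10
Op 10: F1 acks idx 4 -> match: F0=10 F1=8; commitIndex=10
Op 11: F1 acks idx 8 -> match: F0=10 F1=8; commitIndex=10
Op 12: F0 acks idx 3 -> match: F0=10 F1=8; commitIndex=10

Answer: 10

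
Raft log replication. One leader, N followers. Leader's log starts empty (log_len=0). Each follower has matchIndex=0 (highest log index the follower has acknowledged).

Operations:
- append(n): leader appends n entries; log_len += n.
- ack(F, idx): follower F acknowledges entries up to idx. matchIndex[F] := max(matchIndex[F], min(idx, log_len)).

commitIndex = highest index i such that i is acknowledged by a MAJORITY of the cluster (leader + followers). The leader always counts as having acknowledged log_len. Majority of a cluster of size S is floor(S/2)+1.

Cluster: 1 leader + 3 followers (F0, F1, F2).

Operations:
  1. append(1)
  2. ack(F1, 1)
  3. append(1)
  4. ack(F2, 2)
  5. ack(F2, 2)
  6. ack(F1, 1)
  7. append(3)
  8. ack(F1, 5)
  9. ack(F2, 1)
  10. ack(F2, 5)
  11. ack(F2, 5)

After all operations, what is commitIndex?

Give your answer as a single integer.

Answer: 5

Derivation:
Op 1: append 1 -> log_len=1
Op 2: F1 acks idx 1 -> match: F0=0 F1=1 F2=0; commitIndex=0
Op 3: append 1 -> log_len=2
Op 4: F2 acks idx 2 -> match: F0=0 F1=1 F2=2; commitIndex=1
Op 5: F2 acks idx 2 -> match: F0=0 F1=1 F2=2; commitIndex=1
Op 6: F1 acks idx 1 -> match: F0=0 F1=1 F2=2; commitIndex=1
Op 7: append 3 -> log_len=5
Op 8: F1 acks idx 5 -> match: F0=0 F1=5 F2=2; commitIndex=2
Op 9: F2 acks idx 1 -> match: F0=0 F1=5 F2=2; commitIndex=2
Op 10: F2 acks idx 5 -> match: F0=0 F1=5 F2=5; commitIndex=5
Op 11: F2 acks idx 5 -> match: F0=0 F1=5 F2=5; commitIndex=5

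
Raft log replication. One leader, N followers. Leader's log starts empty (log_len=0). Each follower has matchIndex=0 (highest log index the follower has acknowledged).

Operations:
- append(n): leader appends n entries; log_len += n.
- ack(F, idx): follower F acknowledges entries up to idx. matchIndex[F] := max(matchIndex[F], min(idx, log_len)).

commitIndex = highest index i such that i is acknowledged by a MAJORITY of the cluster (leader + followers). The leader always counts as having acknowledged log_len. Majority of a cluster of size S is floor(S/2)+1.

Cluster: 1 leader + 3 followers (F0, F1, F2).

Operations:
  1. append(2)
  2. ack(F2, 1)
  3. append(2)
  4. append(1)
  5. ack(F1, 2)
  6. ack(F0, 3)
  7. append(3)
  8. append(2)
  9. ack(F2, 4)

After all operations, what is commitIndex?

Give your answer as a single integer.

Op 1: append 2 -> log_len=2
Op 2: F2 acks idx 1 -> match: F0=0 F1=0 F2=1; commitIndex=0
Op 3: append 2 -> log_len=4
Op 4: append 1 -> log_len=5
Op 5: F1 acks idx 2 -> match: F0=0 F1=2 F2=1; commitIndex=1
Op 6: F0 acks idx 3 -> match: F0=3 F1=2 F2=1; commitIndex=2
Op 7: append 3 -> log_len=8
Op 8: append 2 -> log_len=10
Op 9: F2 acks idx 4 -> match: F0=3 F1=2 F2=4; commitIndex=3

Answer: 3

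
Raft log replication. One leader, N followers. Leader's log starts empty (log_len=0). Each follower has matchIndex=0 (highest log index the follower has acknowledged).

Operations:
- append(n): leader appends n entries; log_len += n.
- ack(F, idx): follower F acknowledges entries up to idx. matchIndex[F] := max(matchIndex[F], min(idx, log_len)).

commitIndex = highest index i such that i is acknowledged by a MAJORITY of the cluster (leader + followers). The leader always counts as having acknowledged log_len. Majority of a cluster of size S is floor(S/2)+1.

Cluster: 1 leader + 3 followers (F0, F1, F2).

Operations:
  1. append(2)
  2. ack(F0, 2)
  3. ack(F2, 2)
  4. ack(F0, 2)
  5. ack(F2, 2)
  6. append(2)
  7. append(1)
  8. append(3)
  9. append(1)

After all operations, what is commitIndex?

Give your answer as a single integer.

Answer: 2

Derivation:
Op 1: append 2 -> log_len=2
Op 2: F0 acks idx 2 -> match: F0=2 F1=0 F2=0; commitIndex=0
Op 3: F2 acks idx 2 -> match: F0=2 F1=0 F2=2; commitIndex=2
Op 4: F0 acks idx 2 -> match: F0=2 F1=0 F2=2; commitIndex=2
Op 5: F2 acks idx 2 -> match: F0=2 F1=0 F2=2; commitIndex=2
Op 6: append 2 -> log_len=4
Op 7: append 1 -> log_len=5
Op 8: append 3 -> log_len=8
Op 9: append 1 -> log_len=9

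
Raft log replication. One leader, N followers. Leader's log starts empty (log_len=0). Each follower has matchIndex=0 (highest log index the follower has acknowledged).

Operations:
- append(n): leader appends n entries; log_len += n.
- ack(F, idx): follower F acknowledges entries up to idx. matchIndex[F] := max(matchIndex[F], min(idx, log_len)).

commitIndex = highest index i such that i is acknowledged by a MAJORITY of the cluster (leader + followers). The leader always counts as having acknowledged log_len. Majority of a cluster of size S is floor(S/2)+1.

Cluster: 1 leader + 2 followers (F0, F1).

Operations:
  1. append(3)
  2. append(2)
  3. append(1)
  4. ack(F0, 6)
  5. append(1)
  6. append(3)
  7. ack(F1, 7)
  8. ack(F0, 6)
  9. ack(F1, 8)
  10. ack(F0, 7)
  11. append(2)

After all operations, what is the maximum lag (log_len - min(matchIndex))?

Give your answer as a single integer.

Answer: 5

Derivation:
Op 1: append 3 -> log_len=3
Op 2: append 2 -> log_len=5
Op 3: append 1 -> log_len=6
Op 4: F0 acks idx 6 -> match: F0=6 F1=0; commitIndex=6
Op 5: append 1 -> log_len=7
Op 6: append 3 -> log_len=10
Op 7: F1 acks idx 7 -> match: F0=6 F1=7; commitIndex=7
Op 8: F0 acks idx 6 -> match: F0=6 F1=7; commitIndex=7
Op 9: F1 acks idx 8 -> match: F0=6 F1=8; commitIndex=8
Op 10: F0 acks idx 7 -> match: F0=7 F1=8; commitIndex=8
Op 11: append 2 -> log_len=12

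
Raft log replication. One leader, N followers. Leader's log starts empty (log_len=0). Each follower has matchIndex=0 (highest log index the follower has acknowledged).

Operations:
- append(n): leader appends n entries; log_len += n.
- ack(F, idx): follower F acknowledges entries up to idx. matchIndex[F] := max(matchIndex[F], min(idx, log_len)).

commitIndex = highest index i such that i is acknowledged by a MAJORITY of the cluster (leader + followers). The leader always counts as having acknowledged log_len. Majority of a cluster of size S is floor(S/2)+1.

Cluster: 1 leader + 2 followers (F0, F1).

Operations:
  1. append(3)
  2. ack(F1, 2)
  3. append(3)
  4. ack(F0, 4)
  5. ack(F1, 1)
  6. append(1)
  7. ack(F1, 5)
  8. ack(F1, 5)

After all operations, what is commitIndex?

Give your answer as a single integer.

Answer: 5

Derivation:
Op 1: append 3 -> log_len=3
Op 2: F1 acks idx 2 -> match: F0=0 F1=2; commitIndex=2
Op 3: append 3 -> log_len=6
Op 4: F0 acks idx 4 -> match: F0=4 F1=2; commitIndex=4
Op 5: F1 acks idx 1 -> match: F0=4 F1=2; commitIndex=4
Op 6: append 1 -> log_len=7
Op 7: F1 acks idx 5 -> match: F0=4 F1=5; commitIndex=5
Op 8: F1 acks idx 5 -> match: F0=4 F1=5; commitIndex=5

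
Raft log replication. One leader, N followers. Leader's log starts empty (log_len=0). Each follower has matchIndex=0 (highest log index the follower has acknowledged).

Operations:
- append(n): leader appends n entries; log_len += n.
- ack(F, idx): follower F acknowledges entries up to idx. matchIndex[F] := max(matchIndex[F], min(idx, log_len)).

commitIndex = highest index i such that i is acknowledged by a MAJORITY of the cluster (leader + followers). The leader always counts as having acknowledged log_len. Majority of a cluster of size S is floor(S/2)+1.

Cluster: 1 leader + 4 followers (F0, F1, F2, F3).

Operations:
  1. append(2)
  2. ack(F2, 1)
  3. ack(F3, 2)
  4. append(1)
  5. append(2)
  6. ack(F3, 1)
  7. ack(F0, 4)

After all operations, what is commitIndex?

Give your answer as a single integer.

Answer: 2

Derivation:
Op 1: append 2 -> log_len=2
Op 2: F2 acks idx 1 -> match: F0=0 F1=0 F2=1 F3=0; commitIndex=0
Op 3: F3 acks idx 2 -> match: F0=0 F1=0 F2=1 F3=2; commitIndex=1
Op 4: append 1 -> log_len=3
Op 5: append 2 -> log_len=5
Op 6: F3 acks idx 1 -> match: F0=0 F1=0 F2=1 F3=2; commitIndex=1
Op 7: F0 acks idx 4 -> match: F0=4 F1=0 F2=1 F3=2; commitIndex=2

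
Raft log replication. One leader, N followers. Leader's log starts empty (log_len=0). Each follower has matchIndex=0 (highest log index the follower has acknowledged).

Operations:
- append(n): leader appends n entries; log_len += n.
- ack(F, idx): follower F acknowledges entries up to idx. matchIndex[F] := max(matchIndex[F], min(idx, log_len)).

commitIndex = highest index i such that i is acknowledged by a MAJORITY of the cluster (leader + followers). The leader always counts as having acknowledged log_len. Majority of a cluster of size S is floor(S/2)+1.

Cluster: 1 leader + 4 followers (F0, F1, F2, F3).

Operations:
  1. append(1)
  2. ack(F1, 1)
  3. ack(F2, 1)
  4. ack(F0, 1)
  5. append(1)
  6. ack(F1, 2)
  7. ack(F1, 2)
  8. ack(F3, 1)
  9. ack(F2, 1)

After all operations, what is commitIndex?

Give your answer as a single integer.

Op 1: append 1 -> log_len=1
Op 2: F1 acks idx 1 -> match: F0=0 F1=1 F2=0 F3=0; commitIndex=0
Op 3: F2 acks idx 1 -> match: F0=0 F1=1 F2=1 F3=0; commitIndex=1
Op 4: F0 acks idx 1 -> match: F0=1 F1=1 F2=1 F3=0; commitIndex=1
Op 5: append 1 -> log_len=2
Op 6: F1 acks idx 2 -> match: F0=1 F1=2 F2=1 F3=0; commitIndex=1
Op 7: F1 acks idx 2 -> match: F0=1 F1=2 F2=1 F3=0; commitIndex=1
Op 8: F3 acks idx 1 -> match: F0=1 F1=2 F2=1 F3=1; commitIndex=1
Op 9: F2 acks idx 1 -> match: F0=1 F1=2 F2=1 F3=1; commitIndex=1

Answer: 1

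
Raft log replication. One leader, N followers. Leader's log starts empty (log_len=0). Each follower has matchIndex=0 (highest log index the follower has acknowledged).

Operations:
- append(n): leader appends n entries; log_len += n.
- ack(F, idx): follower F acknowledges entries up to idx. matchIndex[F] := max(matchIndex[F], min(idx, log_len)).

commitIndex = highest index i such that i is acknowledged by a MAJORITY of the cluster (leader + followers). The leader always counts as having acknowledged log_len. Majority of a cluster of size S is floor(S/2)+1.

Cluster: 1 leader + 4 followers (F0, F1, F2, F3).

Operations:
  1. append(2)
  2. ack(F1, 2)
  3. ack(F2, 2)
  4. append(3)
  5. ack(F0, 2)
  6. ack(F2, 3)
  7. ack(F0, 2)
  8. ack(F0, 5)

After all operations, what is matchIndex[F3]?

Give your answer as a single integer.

Answer: 0

Derivation:
Op 1: append 2 -> log_len=2
Op 2: F1 acks idx 2 -> match: F0=0 F1=2 F2=0 F3=0; commitIndex=0
Op 3: F2 acks idx 2 -> match: F0=0 F1=2 F2=2 F3=0; commitIndex=2
Op 4: append 3 -> log_len=5
Op 5: F0 acks idx 2 -> match: F0=2 F1=2 F2=2 F3=0; commitIndex=2
Op 6: F2 acks idx 3 -> match: F0=2 F1=2 F2=3 F3=0; commitIndex=2
Op 7: F0 acks idx 2 -> match: F0=2 F1=2 F2=3 F3=0; commitIndex=2
Op 8: F0 acks idx 5 -> match: F0=5 F1=2 F2=3 F3=0; commitIndex=3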